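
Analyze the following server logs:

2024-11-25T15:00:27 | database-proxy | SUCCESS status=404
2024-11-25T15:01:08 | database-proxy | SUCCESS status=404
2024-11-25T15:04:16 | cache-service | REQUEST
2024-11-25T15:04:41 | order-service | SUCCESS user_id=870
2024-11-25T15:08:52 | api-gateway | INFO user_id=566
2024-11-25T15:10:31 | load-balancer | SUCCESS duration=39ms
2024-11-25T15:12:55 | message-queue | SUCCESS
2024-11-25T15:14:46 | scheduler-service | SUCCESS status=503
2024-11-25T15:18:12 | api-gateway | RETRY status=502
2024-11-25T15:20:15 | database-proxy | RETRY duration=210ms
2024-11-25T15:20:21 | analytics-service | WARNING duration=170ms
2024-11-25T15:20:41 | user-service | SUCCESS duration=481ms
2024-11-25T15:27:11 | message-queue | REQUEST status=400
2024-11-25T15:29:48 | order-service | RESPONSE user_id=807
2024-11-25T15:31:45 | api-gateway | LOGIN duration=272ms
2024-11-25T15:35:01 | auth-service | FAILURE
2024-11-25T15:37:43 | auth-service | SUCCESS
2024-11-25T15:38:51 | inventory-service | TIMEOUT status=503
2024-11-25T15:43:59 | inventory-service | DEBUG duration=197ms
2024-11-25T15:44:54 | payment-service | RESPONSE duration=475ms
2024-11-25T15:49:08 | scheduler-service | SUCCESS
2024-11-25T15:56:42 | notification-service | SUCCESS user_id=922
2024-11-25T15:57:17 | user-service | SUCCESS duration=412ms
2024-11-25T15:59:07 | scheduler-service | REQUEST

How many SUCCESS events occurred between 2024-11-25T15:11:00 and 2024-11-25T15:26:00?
3

To count events in the time window:

1. Window boundaries: 2024-11-25T15:11:00 to 2024-11-25T15:26:00
2. Filter for SUCCESS events within this window
3. Count matching events: 3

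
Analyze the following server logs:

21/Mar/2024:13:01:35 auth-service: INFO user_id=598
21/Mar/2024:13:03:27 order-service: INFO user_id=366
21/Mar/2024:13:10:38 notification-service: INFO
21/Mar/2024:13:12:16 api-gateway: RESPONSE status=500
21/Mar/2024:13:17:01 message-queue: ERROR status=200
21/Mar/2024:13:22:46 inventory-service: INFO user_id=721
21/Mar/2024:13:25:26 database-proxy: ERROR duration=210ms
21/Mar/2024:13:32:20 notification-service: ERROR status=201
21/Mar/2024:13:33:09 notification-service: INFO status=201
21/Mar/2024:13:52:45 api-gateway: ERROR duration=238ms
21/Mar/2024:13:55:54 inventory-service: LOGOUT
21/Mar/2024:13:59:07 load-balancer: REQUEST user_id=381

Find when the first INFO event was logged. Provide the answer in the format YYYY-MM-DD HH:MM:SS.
2024-03-21 13:01:35

To find the first event:

1. Filter for all INFO events
2. Sort by timestamp
3. Select the first one
4. Timestamp: 2024-03-21 13:01:35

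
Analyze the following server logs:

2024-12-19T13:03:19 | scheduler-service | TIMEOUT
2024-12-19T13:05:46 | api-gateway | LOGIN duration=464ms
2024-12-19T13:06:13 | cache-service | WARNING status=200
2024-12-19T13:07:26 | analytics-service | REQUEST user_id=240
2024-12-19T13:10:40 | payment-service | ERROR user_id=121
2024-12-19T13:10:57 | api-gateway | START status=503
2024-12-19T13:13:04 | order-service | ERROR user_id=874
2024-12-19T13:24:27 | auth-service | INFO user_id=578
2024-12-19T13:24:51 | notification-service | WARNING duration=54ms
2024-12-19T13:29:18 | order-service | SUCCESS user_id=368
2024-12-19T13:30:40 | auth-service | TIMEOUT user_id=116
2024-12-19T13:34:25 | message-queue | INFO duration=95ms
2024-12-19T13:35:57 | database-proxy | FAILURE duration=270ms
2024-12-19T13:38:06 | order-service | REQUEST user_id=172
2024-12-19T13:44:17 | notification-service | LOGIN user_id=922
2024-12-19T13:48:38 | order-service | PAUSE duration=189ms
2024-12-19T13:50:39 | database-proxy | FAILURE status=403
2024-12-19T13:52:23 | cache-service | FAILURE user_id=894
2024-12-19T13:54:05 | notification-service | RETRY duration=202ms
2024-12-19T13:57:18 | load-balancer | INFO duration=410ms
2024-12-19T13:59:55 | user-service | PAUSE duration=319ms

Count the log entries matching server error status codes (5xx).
1

To find matching entries:

1. Pattern to match: server error status codes (5xx)
2. Scan each log entry for the pattern
3. Count matches: 1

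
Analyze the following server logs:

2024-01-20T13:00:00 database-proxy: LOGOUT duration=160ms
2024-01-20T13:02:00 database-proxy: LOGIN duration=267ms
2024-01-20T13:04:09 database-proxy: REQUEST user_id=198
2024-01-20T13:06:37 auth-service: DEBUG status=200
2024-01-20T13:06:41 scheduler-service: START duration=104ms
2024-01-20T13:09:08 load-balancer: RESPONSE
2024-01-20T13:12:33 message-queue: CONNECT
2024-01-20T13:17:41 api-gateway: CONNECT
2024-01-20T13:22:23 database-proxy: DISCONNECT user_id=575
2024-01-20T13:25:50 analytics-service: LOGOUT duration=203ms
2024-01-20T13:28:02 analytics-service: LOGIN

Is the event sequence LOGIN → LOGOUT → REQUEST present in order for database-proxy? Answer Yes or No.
No

To verify sequence order:

1. Find all events in sequence LOGIN → LOGOUT → REQUEST for database-proxy
2. Extract their timestamps
3. Check if timestamps are in ascending order
4. Result: No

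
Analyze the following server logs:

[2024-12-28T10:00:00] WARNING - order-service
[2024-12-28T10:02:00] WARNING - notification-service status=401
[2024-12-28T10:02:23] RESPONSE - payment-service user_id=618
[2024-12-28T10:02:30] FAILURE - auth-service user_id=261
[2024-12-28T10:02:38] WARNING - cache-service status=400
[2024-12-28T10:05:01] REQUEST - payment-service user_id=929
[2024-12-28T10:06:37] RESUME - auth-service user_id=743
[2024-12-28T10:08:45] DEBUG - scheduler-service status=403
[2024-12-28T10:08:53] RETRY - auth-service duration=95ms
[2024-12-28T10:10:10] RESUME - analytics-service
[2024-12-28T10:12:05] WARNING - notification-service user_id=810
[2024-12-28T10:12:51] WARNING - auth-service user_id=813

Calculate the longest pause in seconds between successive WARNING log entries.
567

To find the longest gap:

1. Extract all WARNING events in chronological order
2. Calculate time differences between consecutive events
3. Find the maximum difference
4. Longest gap: 567 seconds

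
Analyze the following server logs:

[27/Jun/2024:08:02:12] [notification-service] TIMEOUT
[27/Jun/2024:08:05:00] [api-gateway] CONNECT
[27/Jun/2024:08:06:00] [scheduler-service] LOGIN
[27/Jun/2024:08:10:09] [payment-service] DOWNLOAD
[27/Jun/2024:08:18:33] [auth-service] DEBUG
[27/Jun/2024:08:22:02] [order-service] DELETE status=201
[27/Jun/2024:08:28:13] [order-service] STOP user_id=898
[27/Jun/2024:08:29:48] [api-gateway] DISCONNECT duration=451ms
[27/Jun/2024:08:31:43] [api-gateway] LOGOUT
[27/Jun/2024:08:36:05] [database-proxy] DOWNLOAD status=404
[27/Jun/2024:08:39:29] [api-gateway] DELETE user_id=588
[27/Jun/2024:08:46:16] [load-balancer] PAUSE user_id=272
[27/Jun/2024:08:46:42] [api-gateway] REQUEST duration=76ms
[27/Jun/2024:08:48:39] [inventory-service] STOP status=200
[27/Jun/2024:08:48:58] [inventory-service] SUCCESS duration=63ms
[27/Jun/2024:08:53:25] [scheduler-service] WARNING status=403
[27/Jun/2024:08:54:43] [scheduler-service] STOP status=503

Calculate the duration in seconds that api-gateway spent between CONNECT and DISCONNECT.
1488

To calculate state duration:

1. Find CONNECT event for api-gateway: 27/Jun/2024:08:05:00
2. Find DISCONNECT event for api-gateway: 27/Jun/2024:08:29:48
3. Calculate duration: 27/Jun/2024:08:29:48 - 27/Jun/2024:08:05:00 = 1488 seconds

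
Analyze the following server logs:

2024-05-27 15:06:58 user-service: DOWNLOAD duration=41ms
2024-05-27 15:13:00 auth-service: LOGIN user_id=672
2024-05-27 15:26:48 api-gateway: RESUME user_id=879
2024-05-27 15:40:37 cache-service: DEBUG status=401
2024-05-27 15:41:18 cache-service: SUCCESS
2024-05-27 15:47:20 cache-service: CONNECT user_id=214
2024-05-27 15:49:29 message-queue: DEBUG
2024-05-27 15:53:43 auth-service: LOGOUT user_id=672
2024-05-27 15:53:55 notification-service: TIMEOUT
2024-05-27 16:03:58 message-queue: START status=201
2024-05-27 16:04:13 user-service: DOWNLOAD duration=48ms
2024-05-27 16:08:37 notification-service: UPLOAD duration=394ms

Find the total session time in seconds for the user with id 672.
2443

To calculate session duration:

1. Find LOGIN event for user_id=672: 2024-05-27 15:13:00
2. Find LOGOUT event for user_id=672: 2024-05-27 15:53:43
3. Session duration: 2024-05-27 15:53:43 - 2024-05-27 15:13:00 = 2443 seconds (40 minutes)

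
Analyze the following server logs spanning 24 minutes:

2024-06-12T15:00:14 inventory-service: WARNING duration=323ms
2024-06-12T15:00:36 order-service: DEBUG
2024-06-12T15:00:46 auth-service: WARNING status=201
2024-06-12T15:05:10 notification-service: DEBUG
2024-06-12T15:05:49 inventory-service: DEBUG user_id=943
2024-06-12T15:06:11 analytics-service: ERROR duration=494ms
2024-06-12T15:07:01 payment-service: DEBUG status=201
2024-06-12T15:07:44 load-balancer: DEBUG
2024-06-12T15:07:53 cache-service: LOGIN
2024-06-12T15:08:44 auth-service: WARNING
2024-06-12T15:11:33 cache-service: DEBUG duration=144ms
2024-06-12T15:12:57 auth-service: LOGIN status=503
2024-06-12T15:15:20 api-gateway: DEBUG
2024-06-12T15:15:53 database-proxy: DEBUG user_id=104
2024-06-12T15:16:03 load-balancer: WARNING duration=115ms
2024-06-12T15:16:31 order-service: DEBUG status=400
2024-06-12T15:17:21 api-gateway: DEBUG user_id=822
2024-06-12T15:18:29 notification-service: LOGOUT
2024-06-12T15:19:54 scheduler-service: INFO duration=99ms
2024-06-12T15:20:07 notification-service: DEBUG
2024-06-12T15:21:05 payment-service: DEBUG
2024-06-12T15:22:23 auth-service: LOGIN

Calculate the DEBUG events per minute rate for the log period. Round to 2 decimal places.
0.5

To calculate the rate:

1. Count total DEBUG events: 12
2. Total time period: 24 minutes
3. Rate = 12 / 24 = 0.5 events per minute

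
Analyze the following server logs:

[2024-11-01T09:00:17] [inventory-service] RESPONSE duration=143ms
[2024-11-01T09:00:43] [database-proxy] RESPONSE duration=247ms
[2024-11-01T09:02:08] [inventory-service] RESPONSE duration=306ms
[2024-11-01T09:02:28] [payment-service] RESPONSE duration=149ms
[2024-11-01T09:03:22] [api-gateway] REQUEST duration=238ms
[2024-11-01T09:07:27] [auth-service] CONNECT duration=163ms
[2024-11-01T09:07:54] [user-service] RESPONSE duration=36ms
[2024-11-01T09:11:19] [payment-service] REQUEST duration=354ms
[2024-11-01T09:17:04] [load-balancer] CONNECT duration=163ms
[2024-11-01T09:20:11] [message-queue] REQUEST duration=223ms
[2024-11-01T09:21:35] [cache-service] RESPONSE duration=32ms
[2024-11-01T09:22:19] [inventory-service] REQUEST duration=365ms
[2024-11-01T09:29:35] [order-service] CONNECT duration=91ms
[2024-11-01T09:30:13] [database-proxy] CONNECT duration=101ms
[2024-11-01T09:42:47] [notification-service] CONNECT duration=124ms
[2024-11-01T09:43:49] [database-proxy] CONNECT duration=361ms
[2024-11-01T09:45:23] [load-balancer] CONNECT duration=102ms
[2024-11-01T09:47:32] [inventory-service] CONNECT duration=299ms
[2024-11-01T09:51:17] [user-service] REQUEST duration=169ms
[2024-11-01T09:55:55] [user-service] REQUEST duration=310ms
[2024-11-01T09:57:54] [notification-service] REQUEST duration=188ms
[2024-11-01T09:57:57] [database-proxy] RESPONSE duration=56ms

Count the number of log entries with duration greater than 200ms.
9

To count timeouts:

1. Threshold: 200ms
2. Extract duration from each log entry
3. Count entries where duration > 200
4. Timeout count: 9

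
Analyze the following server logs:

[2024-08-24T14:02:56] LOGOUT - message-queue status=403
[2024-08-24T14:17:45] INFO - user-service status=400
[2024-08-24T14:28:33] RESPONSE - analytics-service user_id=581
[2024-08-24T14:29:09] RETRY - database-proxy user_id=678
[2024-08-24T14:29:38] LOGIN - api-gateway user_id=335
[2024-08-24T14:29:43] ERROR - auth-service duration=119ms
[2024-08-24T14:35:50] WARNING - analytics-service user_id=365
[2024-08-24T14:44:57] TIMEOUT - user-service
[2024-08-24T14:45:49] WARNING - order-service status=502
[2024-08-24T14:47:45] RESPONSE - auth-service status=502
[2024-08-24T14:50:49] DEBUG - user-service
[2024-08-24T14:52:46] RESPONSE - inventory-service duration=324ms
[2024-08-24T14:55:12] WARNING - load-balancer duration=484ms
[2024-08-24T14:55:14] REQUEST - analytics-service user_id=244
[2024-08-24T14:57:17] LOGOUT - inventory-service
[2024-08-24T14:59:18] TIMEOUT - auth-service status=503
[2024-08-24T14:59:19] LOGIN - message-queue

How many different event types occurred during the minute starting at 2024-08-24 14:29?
3

To count unique event types:

1. Filter events in the minute starting at 2024-08-24 14:29
2. Extract event types from matching entries
3. Count unique types: 3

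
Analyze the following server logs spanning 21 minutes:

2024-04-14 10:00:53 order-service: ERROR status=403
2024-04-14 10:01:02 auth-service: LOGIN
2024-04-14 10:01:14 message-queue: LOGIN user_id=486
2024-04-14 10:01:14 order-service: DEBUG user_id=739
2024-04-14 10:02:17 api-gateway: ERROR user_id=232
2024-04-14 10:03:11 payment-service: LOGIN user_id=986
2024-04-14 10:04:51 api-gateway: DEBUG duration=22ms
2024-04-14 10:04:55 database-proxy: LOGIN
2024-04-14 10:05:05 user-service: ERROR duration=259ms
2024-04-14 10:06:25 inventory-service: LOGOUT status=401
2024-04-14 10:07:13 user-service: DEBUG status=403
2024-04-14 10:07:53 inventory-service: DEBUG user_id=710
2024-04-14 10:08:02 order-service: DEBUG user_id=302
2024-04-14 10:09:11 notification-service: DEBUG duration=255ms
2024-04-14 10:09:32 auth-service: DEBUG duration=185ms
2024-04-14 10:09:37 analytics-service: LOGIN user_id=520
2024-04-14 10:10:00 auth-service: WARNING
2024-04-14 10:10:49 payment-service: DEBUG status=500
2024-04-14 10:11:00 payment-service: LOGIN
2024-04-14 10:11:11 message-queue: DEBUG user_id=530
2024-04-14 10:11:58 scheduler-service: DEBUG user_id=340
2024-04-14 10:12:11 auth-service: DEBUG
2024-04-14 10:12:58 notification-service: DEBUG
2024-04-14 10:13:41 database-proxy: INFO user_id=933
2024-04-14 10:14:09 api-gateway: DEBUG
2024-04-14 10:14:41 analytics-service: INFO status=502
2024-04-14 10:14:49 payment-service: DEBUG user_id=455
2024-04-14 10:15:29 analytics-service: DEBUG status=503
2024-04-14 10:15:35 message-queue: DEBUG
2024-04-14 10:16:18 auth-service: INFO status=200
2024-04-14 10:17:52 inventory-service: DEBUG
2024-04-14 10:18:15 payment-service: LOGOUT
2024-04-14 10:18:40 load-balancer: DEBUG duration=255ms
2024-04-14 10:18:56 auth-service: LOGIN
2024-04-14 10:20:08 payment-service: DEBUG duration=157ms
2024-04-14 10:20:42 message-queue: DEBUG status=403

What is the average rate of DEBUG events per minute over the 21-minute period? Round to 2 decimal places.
0.95

To calculate the rate:

1. Count total DEBUG events: 20
2. Total time period: 21 minutes
3. Rate = 20 / 21 = 0.95 events per minute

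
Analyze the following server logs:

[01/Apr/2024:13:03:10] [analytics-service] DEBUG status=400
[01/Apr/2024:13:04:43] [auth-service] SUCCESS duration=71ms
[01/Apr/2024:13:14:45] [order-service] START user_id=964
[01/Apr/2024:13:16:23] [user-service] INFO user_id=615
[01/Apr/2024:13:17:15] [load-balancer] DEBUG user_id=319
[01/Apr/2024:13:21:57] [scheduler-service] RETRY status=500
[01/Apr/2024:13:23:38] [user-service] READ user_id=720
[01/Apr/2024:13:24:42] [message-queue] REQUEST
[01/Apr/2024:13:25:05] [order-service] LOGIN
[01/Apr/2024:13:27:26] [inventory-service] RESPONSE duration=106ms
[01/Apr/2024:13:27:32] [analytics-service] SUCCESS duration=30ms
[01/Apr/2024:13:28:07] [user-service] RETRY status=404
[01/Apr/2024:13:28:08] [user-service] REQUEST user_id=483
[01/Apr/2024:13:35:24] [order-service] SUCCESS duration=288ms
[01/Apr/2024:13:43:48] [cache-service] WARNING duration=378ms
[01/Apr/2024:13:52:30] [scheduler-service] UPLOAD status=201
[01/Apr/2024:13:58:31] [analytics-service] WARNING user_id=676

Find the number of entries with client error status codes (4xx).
2

To find matching entries:

1. Pattern to match: client error status codes (4xx)
2. Scan each log entry for the pattern
3. Count matches: 2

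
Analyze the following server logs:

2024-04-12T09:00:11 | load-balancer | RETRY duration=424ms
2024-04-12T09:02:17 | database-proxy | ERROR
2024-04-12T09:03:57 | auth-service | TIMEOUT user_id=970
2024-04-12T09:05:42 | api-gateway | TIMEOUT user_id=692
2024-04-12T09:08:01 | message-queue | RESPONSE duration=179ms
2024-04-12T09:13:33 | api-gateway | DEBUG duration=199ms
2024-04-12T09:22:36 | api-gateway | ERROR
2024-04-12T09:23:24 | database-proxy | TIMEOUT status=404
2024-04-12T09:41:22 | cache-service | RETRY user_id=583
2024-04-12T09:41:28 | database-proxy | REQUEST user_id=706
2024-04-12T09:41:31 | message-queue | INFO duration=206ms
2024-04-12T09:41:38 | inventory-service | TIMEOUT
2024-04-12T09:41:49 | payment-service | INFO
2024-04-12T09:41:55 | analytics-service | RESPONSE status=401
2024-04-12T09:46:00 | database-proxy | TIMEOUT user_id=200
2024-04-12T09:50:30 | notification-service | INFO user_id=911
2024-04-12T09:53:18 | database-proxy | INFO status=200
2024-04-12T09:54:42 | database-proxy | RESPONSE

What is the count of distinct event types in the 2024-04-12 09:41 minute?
5

To count unique event types:

1. Filter events in the minute starting at 2024-04-12 09:41
2. Extract event types from matching entries
3. Count unique types: 5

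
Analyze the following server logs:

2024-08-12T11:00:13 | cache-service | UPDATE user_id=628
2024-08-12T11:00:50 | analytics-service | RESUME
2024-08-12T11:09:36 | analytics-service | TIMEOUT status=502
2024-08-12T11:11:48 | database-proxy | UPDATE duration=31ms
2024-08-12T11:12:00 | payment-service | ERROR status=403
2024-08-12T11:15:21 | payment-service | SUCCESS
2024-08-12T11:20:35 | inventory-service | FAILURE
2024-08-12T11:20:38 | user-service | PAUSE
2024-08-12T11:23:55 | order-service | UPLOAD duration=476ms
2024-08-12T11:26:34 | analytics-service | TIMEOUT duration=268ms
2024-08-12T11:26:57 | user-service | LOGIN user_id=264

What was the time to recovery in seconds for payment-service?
201

To calculate recovery time:

1. Find ERROR event for payment-service: 2024-08-12T11:12:00
2. Find next SUCCESS event for payment-service: 2024-08-12T11:15:21
3. Recovery time: 2024-08-12T11:15:21 - 2024-08-12T11:12:00 = 201 seconds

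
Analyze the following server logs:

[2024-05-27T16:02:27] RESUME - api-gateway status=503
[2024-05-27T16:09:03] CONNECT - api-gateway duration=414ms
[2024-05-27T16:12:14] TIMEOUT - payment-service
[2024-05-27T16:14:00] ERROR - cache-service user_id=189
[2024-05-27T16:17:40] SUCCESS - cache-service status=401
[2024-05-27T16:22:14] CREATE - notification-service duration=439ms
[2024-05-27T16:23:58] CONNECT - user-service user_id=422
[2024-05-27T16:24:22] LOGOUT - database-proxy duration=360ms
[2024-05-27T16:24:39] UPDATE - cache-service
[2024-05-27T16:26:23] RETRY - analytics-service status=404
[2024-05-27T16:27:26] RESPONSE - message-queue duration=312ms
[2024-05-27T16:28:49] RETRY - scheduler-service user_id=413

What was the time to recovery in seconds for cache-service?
220

To calculate recovery time:

1. Find ERROR event for cache-service: 2024-05-27T16:14:00
2. Find next SUCCESS event for cache-service: 2024-05-27T16:17:40
3. Recovery time: 2024-05-27T16:17:40 - 2024-05-27T16:14:00 = 220 seconds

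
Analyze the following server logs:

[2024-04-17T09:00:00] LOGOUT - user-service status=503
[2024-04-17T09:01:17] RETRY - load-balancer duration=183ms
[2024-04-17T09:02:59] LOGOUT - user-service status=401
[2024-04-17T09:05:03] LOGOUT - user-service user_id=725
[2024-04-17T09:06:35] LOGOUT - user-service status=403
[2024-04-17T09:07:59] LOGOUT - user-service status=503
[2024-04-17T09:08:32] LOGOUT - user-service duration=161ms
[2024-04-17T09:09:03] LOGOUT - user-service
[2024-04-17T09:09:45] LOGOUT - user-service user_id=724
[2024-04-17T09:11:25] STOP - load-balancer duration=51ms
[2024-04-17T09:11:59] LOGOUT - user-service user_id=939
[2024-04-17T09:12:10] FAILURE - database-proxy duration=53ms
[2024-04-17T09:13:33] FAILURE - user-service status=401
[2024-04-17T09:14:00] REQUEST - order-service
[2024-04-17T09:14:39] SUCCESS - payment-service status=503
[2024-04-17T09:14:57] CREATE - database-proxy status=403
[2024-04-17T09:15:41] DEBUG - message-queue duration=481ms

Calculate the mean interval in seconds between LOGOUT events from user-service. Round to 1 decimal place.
89.9

To calculate average interval:

1. Find all LOGOUT events for user-service in order
2. Calculate time gaps between consecutive events
3. Compute mean of gaps: 719 / 8 = 89.9 seconds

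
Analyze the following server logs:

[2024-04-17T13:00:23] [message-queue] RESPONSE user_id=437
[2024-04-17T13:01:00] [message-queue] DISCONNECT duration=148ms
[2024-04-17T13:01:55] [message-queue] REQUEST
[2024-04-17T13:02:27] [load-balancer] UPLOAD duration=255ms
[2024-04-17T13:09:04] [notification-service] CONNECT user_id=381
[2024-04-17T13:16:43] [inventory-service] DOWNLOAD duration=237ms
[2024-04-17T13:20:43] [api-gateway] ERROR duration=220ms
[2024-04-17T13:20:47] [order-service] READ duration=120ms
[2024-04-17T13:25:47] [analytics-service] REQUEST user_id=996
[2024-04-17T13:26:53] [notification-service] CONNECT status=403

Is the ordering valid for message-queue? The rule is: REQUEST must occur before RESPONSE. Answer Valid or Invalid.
Invalid

To validate ordering:

1. Required order: REQUEST → RESPONSE
2. Rule: REQUEST must occur before RESPONSE
3. Check actual order of events for message-queue
4. Result: Invalid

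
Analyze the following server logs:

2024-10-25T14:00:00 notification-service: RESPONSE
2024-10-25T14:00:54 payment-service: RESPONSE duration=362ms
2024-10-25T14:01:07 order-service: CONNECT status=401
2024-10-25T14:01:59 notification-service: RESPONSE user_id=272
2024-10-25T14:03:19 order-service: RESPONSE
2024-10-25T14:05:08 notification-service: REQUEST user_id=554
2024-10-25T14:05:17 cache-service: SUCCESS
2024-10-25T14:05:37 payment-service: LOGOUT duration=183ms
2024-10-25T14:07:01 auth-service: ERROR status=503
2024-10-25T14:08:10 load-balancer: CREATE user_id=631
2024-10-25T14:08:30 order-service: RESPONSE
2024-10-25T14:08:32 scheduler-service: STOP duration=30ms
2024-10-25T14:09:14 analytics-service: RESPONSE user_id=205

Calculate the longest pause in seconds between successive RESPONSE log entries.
311

To find the longest gap:

1. Extract all RESPONSE events in chronological order
2. Calculate time differences between consecutive events
3. Find the maximum difference
4. Longest gap: 311 seconds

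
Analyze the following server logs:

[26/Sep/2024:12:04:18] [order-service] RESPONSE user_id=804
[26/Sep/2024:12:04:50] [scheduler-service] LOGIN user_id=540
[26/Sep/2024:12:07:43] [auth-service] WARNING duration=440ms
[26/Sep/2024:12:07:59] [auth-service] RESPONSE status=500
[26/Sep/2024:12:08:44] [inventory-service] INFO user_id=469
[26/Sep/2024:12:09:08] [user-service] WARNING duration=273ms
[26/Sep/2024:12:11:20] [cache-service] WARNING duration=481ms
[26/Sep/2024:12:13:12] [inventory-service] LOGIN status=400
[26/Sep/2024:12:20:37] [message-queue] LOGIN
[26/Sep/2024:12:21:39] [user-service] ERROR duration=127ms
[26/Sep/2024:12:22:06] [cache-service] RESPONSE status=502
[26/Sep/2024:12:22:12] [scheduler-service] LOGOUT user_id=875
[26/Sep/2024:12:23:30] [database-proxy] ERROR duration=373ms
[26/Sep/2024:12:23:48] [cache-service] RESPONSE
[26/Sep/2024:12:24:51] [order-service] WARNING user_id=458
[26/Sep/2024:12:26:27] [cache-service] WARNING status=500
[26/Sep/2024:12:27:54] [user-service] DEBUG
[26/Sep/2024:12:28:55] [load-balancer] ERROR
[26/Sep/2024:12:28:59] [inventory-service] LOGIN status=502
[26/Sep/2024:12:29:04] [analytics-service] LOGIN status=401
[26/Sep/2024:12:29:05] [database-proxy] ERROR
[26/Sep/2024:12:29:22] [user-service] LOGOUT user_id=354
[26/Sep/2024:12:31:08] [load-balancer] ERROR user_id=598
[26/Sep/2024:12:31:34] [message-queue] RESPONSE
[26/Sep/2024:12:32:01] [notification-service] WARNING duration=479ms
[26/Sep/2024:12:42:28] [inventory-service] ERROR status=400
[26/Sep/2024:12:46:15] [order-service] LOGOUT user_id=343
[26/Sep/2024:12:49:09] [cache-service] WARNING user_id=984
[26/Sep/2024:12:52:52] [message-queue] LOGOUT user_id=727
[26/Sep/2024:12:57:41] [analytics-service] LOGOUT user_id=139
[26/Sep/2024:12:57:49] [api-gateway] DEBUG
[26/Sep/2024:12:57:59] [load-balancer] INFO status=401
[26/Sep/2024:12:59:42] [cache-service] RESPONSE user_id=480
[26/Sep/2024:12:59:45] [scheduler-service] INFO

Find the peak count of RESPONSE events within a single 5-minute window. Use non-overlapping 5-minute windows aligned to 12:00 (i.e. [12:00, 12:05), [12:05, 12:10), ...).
2

To find the burst window:

1. Divide the log period into non-overlapping 5-minute windows starting at 12:00
2. Count RESPONSE events in each window
3. Find the window with maximum count
4. Maximum events in a window: 2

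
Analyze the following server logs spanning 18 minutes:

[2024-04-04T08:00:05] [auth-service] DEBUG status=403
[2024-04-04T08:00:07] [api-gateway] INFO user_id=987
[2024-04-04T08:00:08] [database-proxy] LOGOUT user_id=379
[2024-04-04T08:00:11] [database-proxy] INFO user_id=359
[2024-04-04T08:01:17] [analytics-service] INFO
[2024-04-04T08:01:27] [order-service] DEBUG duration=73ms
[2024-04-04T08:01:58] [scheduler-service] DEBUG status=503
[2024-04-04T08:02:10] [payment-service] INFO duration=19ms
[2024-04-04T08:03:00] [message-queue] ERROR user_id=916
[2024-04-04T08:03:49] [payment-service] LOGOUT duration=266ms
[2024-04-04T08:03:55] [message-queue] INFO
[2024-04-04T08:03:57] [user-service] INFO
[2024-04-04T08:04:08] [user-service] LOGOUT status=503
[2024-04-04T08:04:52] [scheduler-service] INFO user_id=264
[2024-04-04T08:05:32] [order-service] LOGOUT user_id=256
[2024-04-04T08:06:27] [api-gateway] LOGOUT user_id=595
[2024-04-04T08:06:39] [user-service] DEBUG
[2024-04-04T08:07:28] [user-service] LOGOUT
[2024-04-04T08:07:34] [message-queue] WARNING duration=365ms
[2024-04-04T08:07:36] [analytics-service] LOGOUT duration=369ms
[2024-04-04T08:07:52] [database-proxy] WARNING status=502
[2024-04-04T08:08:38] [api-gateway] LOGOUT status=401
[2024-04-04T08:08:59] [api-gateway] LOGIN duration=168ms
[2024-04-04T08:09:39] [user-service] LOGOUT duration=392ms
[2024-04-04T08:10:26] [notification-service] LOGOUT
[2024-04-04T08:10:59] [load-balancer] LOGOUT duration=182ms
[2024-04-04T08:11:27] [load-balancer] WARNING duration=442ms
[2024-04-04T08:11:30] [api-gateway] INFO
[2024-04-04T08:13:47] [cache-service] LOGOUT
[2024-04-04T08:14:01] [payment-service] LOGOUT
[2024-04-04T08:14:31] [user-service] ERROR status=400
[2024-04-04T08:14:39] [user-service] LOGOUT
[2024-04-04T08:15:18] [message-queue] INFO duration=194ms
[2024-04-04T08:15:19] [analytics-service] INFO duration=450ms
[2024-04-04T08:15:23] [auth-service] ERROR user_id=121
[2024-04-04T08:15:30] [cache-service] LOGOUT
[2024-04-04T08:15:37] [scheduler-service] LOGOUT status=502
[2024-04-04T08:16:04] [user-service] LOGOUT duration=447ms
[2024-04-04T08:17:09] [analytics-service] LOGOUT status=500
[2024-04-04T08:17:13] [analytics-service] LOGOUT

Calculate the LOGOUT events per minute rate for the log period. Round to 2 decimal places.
1.06

To calculate the rate:

1. Count total LOGOUT events: 19
2. Total time period: 18 minutes
3. Rate = 19 / 18 = 1.06 events per minute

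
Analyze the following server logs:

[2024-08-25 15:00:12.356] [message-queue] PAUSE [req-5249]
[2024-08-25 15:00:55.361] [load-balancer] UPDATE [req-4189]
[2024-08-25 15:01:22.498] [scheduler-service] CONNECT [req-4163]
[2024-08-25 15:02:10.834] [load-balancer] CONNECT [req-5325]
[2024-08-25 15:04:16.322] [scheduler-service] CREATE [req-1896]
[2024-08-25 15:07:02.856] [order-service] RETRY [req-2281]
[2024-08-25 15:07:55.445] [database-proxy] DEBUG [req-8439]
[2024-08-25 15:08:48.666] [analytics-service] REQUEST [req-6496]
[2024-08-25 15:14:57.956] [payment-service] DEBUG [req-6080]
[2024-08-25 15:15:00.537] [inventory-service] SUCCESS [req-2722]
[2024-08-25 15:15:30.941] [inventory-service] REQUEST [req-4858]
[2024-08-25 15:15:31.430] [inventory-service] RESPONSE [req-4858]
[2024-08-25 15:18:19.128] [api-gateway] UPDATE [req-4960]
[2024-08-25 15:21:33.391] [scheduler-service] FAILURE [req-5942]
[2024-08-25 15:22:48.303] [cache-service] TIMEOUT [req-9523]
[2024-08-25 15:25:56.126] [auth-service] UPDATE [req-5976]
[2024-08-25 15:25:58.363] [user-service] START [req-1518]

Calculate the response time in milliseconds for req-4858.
489

To calculate latency:

1. Find REQUEST with id req-4858: 2024-08-25 15:15:30.941
2. Find RESPONSE with id req-4858: 2024-08-25 15:15:31.430
3. Latency: 2024-08-25 15:15:31.430 - 2024-08-25 15:15:30.941 = 489ms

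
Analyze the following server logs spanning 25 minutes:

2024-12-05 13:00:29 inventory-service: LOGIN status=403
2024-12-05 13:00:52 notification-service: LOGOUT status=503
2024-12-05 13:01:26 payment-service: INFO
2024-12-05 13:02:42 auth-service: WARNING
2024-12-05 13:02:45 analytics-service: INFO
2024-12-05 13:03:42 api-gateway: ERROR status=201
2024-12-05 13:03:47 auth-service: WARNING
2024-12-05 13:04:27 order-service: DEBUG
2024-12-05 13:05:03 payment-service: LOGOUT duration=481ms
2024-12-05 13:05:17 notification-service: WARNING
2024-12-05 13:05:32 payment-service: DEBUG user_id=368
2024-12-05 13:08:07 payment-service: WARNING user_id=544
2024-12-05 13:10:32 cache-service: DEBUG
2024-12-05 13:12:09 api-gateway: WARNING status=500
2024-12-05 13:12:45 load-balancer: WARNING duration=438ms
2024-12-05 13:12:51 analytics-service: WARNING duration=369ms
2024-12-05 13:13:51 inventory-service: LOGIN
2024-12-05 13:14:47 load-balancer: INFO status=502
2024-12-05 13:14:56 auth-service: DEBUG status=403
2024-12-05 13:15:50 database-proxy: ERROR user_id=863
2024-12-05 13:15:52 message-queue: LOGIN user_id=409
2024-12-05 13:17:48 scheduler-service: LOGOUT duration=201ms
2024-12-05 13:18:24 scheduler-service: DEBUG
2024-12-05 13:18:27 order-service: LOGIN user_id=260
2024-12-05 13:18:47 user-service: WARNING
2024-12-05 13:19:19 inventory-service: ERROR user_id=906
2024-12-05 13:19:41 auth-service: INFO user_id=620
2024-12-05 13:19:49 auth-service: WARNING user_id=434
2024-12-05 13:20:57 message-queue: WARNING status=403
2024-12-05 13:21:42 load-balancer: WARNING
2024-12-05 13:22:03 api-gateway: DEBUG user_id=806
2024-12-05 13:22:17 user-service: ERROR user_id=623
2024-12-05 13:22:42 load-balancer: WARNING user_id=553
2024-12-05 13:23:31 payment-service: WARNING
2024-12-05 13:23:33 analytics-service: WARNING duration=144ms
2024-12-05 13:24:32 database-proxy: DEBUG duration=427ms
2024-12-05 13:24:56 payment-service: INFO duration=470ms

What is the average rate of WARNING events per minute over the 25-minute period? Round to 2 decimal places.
0.56

To calculate the rate:

1. Count total WARNING events: 14
2. Total time period: 25 minutes
3. Rate = 14 / 25 = 0.56 events per minute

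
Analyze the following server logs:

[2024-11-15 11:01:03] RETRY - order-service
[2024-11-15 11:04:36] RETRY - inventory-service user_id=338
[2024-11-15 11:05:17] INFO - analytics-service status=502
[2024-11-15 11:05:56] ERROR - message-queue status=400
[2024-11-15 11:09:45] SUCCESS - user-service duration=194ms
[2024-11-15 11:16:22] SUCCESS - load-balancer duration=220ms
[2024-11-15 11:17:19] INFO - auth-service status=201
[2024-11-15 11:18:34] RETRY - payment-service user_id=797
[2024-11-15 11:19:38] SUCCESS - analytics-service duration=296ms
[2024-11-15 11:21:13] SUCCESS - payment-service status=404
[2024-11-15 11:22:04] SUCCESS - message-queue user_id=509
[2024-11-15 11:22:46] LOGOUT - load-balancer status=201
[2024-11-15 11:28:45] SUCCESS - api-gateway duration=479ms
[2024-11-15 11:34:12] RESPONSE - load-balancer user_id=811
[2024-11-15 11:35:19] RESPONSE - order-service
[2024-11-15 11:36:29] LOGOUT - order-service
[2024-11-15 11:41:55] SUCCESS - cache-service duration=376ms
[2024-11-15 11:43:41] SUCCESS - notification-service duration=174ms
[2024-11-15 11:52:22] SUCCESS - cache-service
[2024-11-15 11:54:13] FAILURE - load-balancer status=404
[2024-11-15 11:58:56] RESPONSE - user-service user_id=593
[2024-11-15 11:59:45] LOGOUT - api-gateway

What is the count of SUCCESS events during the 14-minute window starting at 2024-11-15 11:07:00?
3

To count events in the time window:

1. Window boundaries: 2024-11-15 11:07:00 to 2024-11-15 11:21:00
2. Filter for SUCCESS events within this window
3. Count matching events: 3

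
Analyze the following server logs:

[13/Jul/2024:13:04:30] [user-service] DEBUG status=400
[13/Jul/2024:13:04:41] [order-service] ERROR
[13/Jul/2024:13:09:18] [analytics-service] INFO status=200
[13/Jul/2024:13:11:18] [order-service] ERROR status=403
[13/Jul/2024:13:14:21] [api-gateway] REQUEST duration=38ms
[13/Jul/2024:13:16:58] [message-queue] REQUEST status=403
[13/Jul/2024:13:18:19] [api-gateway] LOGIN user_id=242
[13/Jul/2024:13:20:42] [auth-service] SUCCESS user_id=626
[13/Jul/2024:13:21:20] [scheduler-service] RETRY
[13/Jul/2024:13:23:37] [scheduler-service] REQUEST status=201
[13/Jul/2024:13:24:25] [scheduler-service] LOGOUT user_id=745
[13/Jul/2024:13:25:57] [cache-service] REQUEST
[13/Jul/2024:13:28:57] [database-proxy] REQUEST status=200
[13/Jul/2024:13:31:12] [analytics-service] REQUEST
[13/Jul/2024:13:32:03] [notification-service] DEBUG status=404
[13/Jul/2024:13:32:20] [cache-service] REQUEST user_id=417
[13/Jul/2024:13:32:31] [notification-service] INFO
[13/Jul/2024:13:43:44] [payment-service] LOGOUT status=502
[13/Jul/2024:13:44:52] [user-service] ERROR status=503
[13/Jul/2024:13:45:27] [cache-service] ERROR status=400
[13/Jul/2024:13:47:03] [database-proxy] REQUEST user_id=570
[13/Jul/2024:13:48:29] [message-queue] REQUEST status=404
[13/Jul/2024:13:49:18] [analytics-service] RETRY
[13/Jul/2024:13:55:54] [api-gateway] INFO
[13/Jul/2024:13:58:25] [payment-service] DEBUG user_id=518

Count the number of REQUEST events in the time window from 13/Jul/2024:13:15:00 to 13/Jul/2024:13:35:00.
6

To count events in the time window:

1. Window boundaries: 13/Jul/2024:13:15:00 to 13/Jul/2024:13:35:00
2. Filter for REQUEST events within this window
3. Count matching events: 6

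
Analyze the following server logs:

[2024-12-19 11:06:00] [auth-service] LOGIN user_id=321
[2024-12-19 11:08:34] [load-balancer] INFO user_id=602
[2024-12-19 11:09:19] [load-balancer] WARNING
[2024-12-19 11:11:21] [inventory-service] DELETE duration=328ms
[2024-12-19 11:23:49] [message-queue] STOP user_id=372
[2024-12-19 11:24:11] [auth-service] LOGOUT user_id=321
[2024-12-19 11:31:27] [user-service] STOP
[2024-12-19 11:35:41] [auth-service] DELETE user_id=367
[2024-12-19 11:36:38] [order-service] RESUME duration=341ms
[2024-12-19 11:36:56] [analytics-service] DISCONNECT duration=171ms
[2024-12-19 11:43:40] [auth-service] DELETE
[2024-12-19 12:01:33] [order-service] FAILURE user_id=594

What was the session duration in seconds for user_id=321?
1091

To calculate session duration:

1. Find LOGIN event for user_id=321: 2024-12-19 11:06:00
2. Find LOGOUT event for user_id=321: 2024-12-19 11:24:11
3. Session duration: 2024-12-19 11:24:11 - 2024-12-19 11:06:00 = 1091 seconds (18 minutes)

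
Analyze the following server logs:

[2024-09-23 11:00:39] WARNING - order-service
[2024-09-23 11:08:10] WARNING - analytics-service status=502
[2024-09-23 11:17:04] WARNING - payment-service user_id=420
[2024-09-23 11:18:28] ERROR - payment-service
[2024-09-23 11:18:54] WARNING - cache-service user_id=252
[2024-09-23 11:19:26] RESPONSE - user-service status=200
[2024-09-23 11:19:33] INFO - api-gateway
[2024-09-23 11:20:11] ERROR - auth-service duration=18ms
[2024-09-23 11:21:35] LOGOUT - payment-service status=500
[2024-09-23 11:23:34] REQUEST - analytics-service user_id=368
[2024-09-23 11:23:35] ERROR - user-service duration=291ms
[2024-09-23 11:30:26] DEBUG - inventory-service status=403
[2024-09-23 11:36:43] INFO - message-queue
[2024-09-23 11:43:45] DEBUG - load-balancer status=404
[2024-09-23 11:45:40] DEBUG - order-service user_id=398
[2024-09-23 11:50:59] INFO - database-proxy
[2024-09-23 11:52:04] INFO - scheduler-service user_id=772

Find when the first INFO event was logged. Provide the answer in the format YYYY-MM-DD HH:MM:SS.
2024-09-23 11:19:33

To find the first event:

1. Filter for all INFO events
2. Sort by timestamp
3. Select the first one
4. Timestamp: 2024-09-23 11:19:33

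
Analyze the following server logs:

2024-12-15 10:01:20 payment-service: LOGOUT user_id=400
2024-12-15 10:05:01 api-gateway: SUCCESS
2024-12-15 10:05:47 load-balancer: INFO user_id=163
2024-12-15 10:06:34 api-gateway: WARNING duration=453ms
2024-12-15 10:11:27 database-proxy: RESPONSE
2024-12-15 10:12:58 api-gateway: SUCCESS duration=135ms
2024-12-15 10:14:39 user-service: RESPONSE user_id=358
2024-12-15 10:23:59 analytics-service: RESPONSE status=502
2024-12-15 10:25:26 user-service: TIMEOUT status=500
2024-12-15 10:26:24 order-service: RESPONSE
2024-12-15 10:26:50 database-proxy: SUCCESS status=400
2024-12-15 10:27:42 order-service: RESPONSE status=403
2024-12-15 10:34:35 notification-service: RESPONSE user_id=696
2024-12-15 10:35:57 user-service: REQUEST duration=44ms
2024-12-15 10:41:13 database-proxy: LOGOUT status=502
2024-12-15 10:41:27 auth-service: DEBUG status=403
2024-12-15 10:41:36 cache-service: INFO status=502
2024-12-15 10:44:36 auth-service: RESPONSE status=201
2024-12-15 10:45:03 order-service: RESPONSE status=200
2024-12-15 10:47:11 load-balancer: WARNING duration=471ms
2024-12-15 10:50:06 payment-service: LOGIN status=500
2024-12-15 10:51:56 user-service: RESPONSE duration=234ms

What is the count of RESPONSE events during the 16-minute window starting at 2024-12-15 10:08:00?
3

To count events in the time window:

1. Window boundaries: 2024-12-15 10:08:00 to 2024-12-15 10:24:00
2. Filter for RESPONSE events within this window
3. Count matching events: 3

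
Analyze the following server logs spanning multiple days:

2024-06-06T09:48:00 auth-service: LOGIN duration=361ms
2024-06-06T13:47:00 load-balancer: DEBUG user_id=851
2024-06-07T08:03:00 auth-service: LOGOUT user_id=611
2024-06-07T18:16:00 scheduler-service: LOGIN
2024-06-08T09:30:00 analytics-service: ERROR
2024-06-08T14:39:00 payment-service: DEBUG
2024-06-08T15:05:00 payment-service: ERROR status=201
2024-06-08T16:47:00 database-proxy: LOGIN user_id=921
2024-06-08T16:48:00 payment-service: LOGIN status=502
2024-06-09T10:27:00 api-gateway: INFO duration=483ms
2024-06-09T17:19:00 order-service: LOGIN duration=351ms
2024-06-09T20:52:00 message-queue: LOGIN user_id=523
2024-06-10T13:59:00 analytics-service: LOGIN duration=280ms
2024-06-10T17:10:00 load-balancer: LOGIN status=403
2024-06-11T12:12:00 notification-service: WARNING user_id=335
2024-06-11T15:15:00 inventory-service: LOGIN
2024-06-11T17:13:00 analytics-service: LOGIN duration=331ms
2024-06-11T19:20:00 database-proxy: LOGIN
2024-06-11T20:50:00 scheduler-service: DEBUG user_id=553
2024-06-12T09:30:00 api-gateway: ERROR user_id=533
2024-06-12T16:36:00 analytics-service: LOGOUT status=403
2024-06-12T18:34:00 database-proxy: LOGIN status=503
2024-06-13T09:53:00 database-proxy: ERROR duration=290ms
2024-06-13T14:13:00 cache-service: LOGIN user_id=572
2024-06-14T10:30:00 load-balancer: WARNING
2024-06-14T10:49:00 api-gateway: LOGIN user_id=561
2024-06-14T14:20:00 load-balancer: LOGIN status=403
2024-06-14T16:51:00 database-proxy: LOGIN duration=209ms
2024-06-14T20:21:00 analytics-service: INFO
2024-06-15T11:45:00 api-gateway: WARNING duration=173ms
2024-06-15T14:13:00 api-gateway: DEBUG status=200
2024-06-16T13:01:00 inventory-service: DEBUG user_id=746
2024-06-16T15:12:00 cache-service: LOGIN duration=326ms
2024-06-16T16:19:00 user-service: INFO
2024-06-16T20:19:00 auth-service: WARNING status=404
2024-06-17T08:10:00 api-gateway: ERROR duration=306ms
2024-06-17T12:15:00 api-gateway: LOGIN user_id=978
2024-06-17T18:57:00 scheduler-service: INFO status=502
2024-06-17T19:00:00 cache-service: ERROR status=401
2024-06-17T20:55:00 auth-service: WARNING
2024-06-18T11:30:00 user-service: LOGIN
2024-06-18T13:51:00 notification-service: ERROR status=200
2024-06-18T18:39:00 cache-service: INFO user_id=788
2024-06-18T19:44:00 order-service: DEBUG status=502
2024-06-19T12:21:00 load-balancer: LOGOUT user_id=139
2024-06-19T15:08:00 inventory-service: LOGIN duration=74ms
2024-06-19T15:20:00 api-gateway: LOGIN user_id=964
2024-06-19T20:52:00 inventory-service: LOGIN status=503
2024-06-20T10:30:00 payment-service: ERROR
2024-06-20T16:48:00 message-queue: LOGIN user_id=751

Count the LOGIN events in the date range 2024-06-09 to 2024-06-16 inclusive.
13

To filter by date range:

1. Date range: 2024-06-09 through 2024-06-16, both dates inclusive
2. Filter for LOGIN events whose date falls in this range
3. Count matching events: 13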